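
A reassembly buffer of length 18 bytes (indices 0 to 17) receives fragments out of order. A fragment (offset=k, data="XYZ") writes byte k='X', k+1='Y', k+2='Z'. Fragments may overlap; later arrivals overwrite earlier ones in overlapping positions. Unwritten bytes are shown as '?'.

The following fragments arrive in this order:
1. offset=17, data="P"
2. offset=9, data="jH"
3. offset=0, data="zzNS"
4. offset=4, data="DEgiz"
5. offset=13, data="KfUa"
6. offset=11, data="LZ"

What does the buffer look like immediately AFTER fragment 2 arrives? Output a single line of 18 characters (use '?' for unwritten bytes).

Fragment 1: offset=17 data="P" -> buffer=?????????????????P
Fragment 2: offset=9 data="jH" -> buffer=?????????jH??????P

Answer: ?????????jH??????P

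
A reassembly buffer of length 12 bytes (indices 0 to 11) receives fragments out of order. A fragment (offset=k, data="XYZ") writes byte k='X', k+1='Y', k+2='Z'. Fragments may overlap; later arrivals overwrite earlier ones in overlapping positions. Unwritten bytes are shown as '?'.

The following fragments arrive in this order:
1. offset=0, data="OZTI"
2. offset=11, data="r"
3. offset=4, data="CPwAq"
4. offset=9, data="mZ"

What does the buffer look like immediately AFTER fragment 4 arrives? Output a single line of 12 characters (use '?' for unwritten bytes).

Fragment 1: offset=0 data="OZTI" -> buffer=OZTI????????
Fragment 2: offset=11 data="r" -> buffer=OZTI???????r
Fragment 3: offset=4 data="CPwAq" -> buffer=OZTICPwAq??r
Fragment 4: offset=9 data="mZ" -> buffer=OZTICPwAqmZr

Answer: OZTICPwAqmZr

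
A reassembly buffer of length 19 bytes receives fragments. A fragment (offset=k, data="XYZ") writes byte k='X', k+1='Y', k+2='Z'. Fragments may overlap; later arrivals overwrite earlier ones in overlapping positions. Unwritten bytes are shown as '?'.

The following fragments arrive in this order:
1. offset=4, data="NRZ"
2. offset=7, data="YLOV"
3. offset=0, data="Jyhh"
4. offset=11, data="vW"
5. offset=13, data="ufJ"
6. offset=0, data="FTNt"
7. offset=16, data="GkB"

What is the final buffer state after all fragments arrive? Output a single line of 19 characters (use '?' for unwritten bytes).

Fragment 1: offset=4 data="NRZ" -> buffer=????NRZ????????????
Fragment 2: offset=7 data="YLOV" -> buffer=????NRZYLOV????????
Fragment 3: offset=0 data="Jyhh" -> buffer=JyhhNRZYLOV????????
Fragment 4: offset=11 data="vW" -> buffer=JyhhNRZYLOVvW??????
Fragment 5: offset=13 data="ufJ" -> buffer=JyhhNRZYLOVvWufJ???
Fragment 6: offset=0 data="FTNt" -> buffer=FTNtNRZYLOVvWufJ???
Fragment 7: offset=16 data="GkB" -> buffer=FTNtNRZYLOVvWufJGkB

Answer: FTNtNRZYLOVvWufJGkB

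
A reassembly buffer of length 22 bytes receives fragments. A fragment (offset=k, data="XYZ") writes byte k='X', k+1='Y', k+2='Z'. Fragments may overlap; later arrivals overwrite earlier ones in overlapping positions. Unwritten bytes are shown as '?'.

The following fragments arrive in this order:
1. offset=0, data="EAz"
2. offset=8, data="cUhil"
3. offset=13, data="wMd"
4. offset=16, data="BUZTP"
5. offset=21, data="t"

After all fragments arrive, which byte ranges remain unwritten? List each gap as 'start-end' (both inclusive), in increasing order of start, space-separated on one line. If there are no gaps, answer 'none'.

Answer: 3-7

Derivation:
Fragment 1: offset=0 len=3
Fragment 2: offset=8 len=5
Fragment 3: offset=13 len=3
Fragment 4: offset=16 len=5
Fragment 5: offset=21 len=1
Gaps: 3-7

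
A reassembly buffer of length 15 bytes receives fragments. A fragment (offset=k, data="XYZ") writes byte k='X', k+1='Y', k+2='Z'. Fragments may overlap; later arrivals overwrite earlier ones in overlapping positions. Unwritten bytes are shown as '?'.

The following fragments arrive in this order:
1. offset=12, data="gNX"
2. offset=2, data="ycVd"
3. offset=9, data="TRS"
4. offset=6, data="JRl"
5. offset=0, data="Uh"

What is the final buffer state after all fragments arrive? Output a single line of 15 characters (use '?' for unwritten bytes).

Fragment 1: offset=12 data="gNX" -> buffer=????????????gNX
Fragment 2: offset=2 data="ycVd" -> buffer=??ycVd??????gNX
Fragment 3: offset=9 data="TRS" -> buffer=??ycVd???TRSgNX
Fragment 4: offset=6 data="JRl" -> buffer=??ycVdJRlTRSgNX
Fragment 5: offset=0 data="Uh" -> buffer=UhycVdJRlTRSgNX

Answer: UhycVdJRlTRSgNX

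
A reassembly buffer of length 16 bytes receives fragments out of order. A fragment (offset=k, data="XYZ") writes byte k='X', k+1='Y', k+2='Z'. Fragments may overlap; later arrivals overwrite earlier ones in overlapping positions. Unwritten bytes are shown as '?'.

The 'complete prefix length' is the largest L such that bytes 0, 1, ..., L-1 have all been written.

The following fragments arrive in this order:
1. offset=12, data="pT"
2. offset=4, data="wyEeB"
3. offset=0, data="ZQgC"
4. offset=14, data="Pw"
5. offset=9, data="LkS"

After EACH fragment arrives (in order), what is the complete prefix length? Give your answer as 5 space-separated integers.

Fragment 1: offset=12 data="pT" -> buffer=????????????pT?? -> prefix_len=0
Fragment 2: offset=4 data="wyEeB" -> buffer=????wyEeB???pT?? -> prefix_len=0
Fragment 3: offset=0 data="ZQgC" -> buffer=ZQgCwyEeB???pT?? -> prefix_len=9
Fragment 4: offset=14 data="Pw" -> buffer=ZQgCwyEeB???pTPw -> prefix_len=9
Fragment 5: offset=9 data="LkS" -> buffer=ZQgCwyEeBLkSpTPw -> prefix_len=16

Answer: 0 0 9 9 16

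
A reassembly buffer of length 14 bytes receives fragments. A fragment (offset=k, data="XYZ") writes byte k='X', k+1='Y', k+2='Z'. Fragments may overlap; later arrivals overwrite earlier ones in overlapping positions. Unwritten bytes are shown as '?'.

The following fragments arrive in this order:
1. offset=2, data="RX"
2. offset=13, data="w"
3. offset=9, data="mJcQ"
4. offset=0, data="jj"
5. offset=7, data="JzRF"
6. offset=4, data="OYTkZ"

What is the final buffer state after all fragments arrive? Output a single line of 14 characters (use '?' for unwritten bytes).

Fragment 1: offset=2 data="RX" -> buffer=??RX??????????
Fragment 2: offset=13 data="w" -> buffer=??RX?????????w
Fragment 3: offset=9 data="mJcQ" -> buffer=??RX?????mJcQw
Fragment 4: offset=0 data="jj" -> buffer=jjRX?????mJcQw
Fragment 5: offset=7 data="JzRF" -> buffer=jjRX???JzRFcQw
Fragment 6: offset=4 data="OYTkZ" -> buffer=jjRXOYTkZRFcQw

Answer: jjRXOYTkZRFcQw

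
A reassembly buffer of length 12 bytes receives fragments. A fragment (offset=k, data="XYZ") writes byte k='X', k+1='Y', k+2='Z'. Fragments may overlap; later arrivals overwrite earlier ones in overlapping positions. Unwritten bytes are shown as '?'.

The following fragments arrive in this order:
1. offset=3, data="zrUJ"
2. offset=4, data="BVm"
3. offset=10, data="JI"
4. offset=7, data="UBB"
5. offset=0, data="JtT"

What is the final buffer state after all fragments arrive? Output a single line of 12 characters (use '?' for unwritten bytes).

Fragment 1: offset=3 data="zrUJ" -> buffer=???zrUJ?????
Fragment 2: offset=4 data="BVm" -> buffer=???zBVm?????
Fragment 3: offset=10 data="JI" -> buffer=???zBVm???JI
Fragment 4: offset=7 data="UBB" -> buffer=???zBVmUBBJI
Fragment 5: offset=0 data="JtT" -> buffer=JtTzBVmUBBJI

Answer: JtTzBVmUBBJI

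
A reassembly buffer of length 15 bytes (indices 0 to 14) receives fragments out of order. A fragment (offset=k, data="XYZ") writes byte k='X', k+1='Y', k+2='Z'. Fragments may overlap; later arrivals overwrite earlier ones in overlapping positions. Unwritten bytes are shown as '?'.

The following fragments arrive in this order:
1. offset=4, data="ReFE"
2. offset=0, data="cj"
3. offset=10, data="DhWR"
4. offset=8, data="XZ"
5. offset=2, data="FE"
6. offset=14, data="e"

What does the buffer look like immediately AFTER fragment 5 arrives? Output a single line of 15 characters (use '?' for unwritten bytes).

Answer: cjFEReFEXZDhWR?

Derivation:
Fragment 1: offset=4 data="ReFE" -> buffer=????ReFE???????
Fragment 2: offset=0 data="cj" -> buffer=cj??ReFE???????
Fragment 3: offset=10 data="DhWR" -> buffer=cj??ReFE??DhWR?
Fragment 4: offset=8 data="XZ" -> buffer=cj??ReFEXZDhWR?
Fragment 5: offset=2 data="FE" -> buffer=cjFEReFEXZDhWR?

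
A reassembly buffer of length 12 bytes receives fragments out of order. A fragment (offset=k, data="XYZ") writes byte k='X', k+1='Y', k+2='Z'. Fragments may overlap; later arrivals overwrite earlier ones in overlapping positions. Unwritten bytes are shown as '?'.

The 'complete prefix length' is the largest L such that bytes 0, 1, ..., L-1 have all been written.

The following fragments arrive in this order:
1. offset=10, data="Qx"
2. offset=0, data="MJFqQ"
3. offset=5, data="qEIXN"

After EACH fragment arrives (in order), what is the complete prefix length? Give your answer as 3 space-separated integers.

Answer: 0 5 12

Derivation:
Fragment 1: offset=10 data="Qx" -> buffer=??????????Qx -> prefix_len=0
Fragment 2: offset=0 data="MJFqQ" -> buffer=MJFqQ?????Qx -> prefix_len=5
Fragment 3: offset=5 data="qEIXN" -> buffer=MJFqQqEIXNQx -> prefix_len=12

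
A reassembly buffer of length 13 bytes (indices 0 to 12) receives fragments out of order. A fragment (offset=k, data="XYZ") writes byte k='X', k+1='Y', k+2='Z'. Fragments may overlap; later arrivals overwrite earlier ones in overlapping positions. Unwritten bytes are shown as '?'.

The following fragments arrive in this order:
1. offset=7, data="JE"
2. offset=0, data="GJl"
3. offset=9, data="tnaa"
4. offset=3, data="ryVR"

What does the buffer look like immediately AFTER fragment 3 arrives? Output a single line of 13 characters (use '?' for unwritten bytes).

Fragment 1: offset=7 data="JE" -> buffer=???????JE????
Fragment 2: offset=0 data="GJl" -> buffer=GJl????JE????
Fragment 3: offset=9 data="tnaa" -> buffer=GJl????JEtnaa

Answer: GJl????JEtnaa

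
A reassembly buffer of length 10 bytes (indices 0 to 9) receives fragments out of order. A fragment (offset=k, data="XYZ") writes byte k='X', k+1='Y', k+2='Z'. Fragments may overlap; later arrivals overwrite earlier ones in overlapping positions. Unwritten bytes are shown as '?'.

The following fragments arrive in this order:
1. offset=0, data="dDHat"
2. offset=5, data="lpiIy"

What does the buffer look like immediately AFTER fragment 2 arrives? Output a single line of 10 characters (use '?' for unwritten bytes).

Fragment 1: offset=0 data="dDHat" -> buffer=dDHat?????
Fragment 2: offset=5 data="lpiIy" -> buffer=dDHatlpiIy

Answer: dDHatlpiIy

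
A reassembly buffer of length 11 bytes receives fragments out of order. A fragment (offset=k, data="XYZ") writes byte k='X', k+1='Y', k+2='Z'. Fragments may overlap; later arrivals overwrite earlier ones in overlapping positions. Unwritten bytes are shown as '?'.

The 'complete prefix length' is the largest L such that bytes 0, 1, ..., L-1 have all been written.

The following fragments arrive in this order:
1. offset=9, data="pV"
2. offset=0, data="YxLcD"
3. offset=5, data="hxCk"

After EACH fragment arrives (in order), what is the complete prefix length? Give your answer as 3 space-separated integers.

Answer: 0 5 11

Derivation:
Fragment 1: offset=9 data="pV" -> buffer=?????????pV -> prefix_len=0
Fragment 2: offset=0 data="YxLcD" -> buffer=YxLcD????pV -> prefix_len=5
Fragment 3: offset=5 data="hxCk" -> buffer=YxLcDhxCkpV -> prefix_len=11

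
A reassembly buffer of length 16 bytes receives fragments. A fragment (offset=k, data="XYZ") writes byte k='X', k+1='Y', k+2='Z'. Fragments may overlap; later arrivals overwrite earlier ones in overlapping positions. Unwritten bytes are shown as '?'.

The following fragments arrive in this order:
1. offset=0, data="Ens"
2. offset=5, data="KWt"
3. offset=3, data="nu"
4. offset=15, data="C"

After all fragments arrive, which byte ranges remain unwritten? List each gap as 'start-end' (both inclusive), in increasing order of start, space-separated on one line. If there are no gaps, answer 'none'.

Fragment 1: offset=0 len=3
Fragment 2: offset=5 len=3
Fragment 3: offset=3 len=2
Fragment 4: offset=15 len=1
Gaps: 8-14

Answer: 8-14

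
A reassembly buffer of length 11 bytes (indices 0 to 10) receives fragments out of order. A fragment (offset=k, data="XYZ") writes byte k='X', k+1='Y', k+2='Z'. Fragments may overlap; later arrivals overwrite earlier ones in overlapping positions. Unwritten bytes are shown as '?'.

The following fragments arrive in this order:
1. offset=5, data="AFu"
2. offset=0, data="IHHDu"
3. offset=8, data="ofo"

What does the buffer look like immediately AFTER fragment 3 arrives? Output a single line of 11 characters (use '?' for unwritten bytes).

Fragment 1: offset=5 data="AFu" -> buffer=?????AFu???
Fragment 2: offset=0 data="IHHDu" -> buffer=IHHDuAFu???
Fragment 3: offset=8 data="ofo" -> buffer=IHHDuAFuofo

Answer: IHHDuAFuofo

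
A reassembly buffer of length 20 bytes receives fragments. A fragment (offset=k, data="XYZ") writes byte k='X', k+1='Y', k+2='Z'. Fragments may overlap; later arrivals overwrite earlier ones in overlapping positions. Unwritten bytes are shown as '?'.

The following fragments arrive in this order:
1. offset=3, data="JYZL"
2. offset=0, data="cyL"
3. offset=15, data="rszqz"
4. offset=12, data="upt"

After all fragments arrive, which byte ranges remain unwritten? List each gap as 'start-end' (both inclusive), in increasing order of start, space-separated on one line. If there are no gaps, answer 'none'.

Fragment 1: offset=3 len=4
Fragment 2: offset=0 len=3
Fragment 3: offset=15 len=5
Fragment 4: offset=12 len=3
Gaps: 7-11

Answer: 7-11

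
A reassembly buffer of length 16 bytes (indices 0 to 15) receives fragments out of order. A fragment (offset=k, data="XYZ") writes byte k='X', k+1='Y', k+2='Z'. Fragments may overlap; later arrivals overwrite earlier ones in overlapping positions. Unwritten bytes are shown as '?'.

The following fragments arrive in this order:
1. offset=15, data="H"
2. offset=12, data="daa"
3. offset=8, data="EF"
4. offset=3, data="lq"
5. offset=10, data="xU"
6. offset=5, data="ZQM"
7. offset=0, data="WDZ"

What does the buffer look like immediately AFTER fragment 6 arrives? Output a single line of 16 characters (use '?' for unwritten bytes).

Fragment 1: offset=15 data="H" -> buffer=???????????????H
Fragment 2: offset=12 data="daa" -> buffer=????????????daaH
Fragment 3: offset=8 data="EF" -> buffer=????????EF??daaH
Fragment 4: offset=3 data="lq" -> buffer=???lq???EF??daaH
Fragment 5: offset=10 data="xU" -> buffer=???lq???EFxUdaaH
Fragment 6: offset=5 data="ZQM" -> buffer=???lqZQMEFxUdaaH

Answer: ???lqZQMEFxUdaaH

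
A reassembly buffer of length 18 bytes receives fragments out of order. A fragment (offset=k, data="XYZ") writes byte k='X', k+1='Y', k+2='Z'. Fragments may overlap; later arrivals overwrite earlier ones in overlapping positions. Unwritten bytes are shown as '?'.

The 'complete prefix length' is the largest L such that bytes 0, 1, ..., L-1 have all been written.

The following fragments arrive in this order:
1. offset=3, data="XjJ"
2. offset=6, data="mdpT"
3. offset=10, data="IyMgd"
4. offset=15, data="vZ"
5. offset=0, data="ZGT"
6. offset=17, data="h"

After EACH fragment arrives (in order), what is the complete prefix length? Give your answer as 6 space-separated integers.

Answer: 0 0 0 0 17 18

Derivation:
Fragment 1: offset=3 data="XjJ" -> buffer=???XjJ???????????? -> prefix_len=0
Fragment 2: offset=6 data="mdpT" -> buffer=???XjJmdpT???????? -> prefix_len=0
Fragment 3: offset=10 data="IyMgd" -> buffer=???XjJmdpTIyMgd??? -> prefix_len=0
Fragment 4: offset=15 data="vZ" -> buffer=???XjJmdpTIyMgdvZ? -> prefix_len=0
Fragment 5: offset=0 data="ZGT" -> buffer=ZGTXjJmdpTIyMgdvZ? -> prefix_len=17
Fragment 6: offset=17 data="h" -> buffer=ZGTXjJmdpTIyMgdvZh -> prefix_len=18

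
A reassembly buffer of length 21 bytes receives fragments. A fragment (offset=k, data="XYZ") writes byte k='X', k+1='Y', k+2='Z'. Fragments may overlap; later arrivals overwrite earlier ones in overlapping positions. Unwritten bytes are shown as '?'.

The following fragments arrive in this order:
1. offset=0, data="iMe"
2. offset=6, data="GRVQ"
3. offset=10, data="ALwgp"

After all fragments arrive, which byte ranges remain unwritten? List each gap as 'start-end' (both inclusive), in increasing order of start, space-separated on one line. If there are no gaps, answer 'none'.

Answer: 3-5 15-20

Derivation:
Fragment 1: offset=0 len=3
Fragment 2: offset=6 len=4
Fragment 3: offset=10 len=5
Gaps: 3-5 15-20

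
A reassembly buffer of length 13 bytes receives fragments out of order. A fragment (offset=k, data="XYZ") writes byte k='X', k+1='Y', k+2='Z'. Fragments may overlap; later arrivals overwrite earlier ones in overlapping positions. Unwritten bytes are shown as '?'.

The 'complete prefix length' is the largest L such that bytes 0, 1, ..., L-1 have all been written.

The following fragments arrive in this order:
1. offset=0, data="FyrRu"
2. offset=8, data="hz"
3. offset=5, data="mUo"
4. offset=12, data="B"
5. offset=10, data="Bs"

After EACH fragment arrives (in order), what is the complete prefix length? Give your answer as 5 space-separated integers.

Answer: 5 5 10 10 13

Derivation:
Fragment 1: offset=0 data="FyrRu" -> buffer=FyrRu???????? -> prefix_len=5
Fragment 2: offset=8 data="hz" -> buffer=FyrRu???hz??? -> prefix_len=5
Fragment 3: offset=5 data="mUo" -> buffer=FyrRumUohz??? -> prefix_len=10
Fragment 4: offset=12 data="B" -> buffer=FyrRumUohz??B -> prefix_len=10
Fragment 5: offset=10 data="Bs" -> buffer=FyrRumUohzBsB -> prefix_len=13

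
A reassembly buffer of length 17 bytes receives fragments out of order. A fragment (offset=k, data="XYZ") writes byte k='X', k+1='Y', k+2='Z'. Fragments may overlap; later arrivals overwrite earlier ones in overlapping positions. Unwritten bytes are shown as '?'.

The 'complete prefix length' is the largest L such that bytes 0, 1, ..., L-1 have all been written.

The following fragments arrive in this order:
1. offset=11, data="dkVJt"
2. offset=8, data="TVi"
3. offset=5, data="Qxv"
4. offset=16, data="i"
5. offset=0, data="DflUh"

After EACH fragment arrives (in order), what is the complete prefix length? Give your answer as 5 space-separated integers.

Answer: 0 0 0 0 17

Derivation:
Fragment 1: offset=11 data="dkVJt" -> buffer=???????????dkVJt? -> prefix_len=0
Fragment 2: offset=8 data="TVi" -> buffer=????????TVidkVJt? -> prefix_len=0
Fragment 3: offset=5 data="Qxv" -> buffer=?????QxvTVidkVJt? -> prefix_len=0
Fragment 4: offset=16 data="i" -> buffer=?????QxvTVidkVJti -> prefix_len=0
Fragment 5: offset=0 data="DflUh" -> buffer=DflUhQxvTVidkVJti -> prefix_len=17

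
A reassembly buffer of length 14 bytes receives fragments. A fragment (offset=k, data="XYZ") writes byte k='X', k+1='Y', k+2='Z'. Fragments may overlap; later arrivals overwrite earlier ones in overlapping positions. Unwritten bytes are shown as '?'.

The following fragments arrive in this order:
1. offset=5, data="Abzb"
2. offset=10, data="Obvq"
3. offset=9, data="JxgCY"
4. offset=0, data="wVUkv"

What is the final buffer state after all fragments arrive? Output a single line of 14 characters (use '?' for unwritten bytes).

Fragment 1: offset=5 data="Abzb" -> buffer=?????Abzb?????
Fragment 2: offset=10 data="Obvq" -> buffer=?????Abzb?Obvq
Fragment 3: offset=9 data="JxgCY" -> buffer=?????AbzbJxgCY
Fragment 4: offset=0 data="wVUkv" -> buffer=wVUkvAbzbJxgCY

Answer: wVUkvAbzbJxgCY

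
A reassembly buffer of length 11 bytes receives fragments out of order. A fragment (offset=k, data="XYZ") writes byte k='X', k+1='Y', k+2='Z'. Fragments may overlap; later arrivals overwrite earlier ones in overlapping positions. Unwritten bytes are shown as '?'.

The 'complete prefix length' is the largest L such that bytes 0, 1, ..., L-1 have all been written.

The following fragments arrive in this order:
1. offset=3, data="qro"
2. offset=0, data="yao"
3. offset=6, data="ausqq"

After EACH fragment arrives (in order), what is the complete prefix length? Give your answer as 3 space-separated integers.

Answer: 0 6 11

Derivation:
Fragment 1: offset=3 data="qro" -> buffer=???qro????? -> prefix_len=0
Fragment 2: offset=0 data="yao" -> buffer=yaoqro????? -> prefix_len=6
Fragment 3: offset=6 data="ausqq" -> buffer=yaoqroausqq -> prefix_len=11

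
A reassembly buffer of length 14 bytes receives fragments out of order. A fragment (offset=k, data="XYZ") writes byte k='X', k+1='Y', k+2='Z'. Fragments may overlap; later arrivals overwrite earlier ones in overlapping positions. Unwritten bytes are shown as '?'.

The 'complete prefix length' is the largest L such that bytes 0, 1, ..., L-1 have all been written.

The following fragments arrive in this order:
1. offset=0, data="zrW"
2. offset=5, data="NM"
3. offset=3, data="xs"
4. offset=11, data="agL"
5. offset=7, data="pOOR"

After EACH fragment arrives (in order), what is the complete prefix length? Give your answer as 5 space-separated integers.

Answer: 3 3 7 7 14

Derivation:
Fragment 1: offset=0 data="zrW" -> buffer=zrW??????????? -> prefix_len=3
Fragment 2: offset=5 data="NM" -> buffer=zrW??NM??????? -> prefix_len=3
Fragment 3: offset=3 data="xs" -> buffer=zrWxsNM??????? -> prefix_len=7
Fragment 4: offset=11 data="agL" -> buffer=zrWxsNM????agL -> prefix_len=7
Fragment 5: offset=7 data="pOOR" -> buffer=zrWxsNMpOORagL -> prefix_len=14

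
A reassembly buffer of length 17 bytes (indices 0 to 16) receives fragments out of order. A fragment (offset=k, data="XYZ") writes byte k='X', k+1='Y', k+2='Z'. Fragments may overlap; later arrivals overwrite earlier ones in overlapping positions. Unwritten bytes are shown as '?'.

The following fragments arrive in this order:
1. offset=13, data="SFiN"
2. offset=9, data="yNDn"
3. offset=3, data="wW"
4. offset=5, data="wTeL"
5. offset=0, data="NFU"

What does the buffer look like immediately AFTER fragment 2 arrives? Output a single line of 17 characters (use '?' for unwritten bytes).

Answer: ?????????yNDnSFiN

Derivation:
Fragment 1: offset=13 data="SFiN" -> buffer=?????????????SFiN
Fragment 2: offset=9 data="yNDn" -> buffer=?????????yNDnSFiN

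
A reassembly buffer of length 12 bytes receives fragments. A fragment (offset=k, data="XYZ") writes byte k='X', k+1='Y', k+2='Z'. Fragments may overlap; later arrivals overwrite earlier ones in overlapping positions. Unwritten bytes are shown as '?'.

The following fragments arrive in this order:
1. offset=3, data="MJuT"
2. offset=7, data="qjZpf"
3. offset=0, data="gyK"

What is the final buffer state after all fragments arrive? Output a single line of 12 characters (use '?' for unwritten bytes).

Answer: gyKMJuTqjZpf

Derivation:
Fragment 1: offset=3 data="MJuT" -> buffer=???MJuT?????
Fragment 2: offset=7 data="qjZpf" -> buffer=???MJuTqjZpf
Fragment 3: offset=0 data="gyK" -> buffer=gyKMJuTqjZpf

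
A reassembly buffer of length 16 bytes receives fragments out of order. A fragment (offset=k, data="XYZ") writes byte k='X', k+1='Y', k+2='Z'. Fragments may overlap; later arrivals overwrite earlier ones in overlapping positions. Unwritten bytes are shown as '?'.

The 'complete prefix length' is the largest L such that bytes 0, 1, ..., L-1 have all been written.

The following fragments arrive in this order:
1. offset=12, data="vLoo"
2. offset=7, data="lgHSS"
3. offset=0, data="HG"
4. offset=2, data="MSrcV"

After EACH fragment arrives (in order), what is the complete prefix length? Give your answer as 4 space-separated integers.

Fragment 1: offset=12 data="vLoo" -> buffer=????????????vLoo -> prefix_len=0
Fragment 2: offset=7 data="lgHSS" -> buffer=???????lgHSSvLoo -> prefix_len=0
Fragment 3: offset=0 data="HG" -> buffer=HG?????lgHSSvLoo -> prefix_len=2
Fragment 4: offset=2 data="MSrcV" -> buffer=HGMSrcVlgHSSvLoo -> prefix_len=16

Answer: 0 0 2 16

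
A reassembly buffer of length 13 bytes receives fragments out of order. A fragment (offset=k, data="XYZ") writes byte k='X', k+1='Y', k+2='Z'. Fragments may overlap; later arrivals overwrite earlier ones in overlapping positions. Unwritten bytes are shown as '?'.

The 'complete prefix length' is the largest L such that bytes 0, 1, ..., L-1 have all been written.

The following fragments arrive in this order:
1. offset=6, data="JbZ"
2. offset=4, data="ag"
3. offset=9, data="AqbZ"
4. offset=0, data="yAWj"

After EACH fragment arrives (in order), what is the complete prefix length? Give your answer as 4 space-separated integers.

Answer: 0 0 0 13

Derivation:
Fragment 1: offset=6 data="JbZ" -> buffer=??????JbZ???? -> prefix_len=0
Fragment 2: offset=4 data="ag" -> buffer=????agJbZ???? -> prefix_len=0
Fragment 3: offset=9 data="AqbZ" -> buffer=????agJbZAqbZ -> prefix_len=0
Fragment 4: offset=0 data="yAWj" -> buffer=yAWjagJbZAqbZ -> prefix_len=13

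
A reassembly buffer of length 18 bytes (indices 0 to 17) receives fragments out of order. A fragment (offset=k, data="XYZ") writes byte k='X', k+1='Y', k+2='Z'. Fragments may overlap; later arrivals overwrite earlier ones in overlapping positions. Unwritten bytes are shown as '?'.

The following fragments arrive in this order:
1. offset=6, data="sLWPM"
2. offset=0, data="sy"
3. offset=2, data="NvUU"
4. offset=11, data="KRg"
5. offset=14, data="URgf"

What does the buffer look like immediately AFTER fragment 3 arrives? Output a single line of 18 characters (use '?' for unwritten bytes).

Fragment 1: offset=6 data="sLWPM" -> buffer=??????sLWPM???????
Fragment 2: offset=0 data="sy" -> buffer=sy????sLWPM???????
Fragment 3: offset=2 data="NvUU" -> buffer=syNvUUsLWPM???????

Answer: syNvUUsLWPM???????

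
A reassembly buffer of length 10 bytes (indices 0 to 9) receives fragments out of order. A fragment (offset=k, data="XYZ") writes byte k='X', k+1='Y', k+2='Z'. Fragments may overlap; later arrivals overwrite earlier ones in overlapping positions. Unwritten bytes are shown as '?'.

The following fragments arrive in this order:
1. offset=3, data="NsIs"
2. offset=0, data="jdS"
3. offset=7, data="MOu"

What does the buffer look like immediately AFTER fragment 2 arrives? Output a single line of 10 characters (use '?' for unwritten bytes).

Answer: jdSNsIs???

Derivation:
Fragment 1: offset=3 data="NsIs" -> buffer=???NsIs???
Fragment 2: offset=0 data="jdS" -> buffer=jdSNsIs???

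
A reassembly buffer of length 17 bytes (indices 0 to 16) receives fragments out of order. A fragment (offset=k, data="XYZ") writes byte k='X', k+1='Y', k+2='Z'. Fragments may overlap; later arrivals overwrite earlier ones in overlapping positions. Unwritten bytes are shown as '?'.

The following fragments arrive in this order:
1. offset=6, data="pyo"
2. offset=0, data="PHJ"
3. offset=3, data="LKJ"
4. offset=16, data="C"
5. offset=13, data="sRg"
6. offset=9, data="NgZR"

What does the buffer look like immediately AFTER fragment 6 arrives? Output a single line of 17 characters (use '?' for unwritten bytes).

Answer: PHJLKJpyoNgZRsRgC

Derivation:
Fragment 1: offset=6 data="pyo" -> buffer=??????pyo????????
Fragment 2: offset=0 data="PHJ" -> buffer=PHJ???pyo????????
Fragment 3: offset=3 data="LKJ" -> buffer=PHJLKJpyo????????
Fragment 4: offset=16 data="C" -> buffer=PHJLKJpyo???????C
Fragment 5: offset=13 data="sRg" -> buffer=PHJLKJpyo????sRgC
Fragment 6: offset=9 data="NgZR" -> buffer=PHJLKJpyoNgZRsRgC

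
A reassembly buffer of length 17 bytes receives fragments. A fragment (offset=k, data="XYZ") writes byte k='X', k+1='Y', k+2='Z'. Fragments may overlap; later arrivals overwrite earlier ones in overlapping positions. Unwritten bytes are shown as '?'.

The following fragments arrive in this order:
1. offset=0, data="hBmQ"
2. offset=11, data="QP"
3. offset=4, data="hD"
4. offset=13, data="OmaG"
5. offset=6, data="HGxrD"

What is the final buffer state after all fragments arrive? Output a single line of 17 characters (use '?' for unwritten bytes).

Answer: hBmQhDHGxrDQPOmaG

Derivation:
Fragment 1: offset=0 data="hBmQ" -> buffer=hBmQ?????????????
Fragment 2: offset=11 data="QP" -> buffer=hBmQ???????QP????
Fragment 3: offset=4 data="hD" -> buffer=hBmQhD?????QP????
Fragment 4: offset=13 data="OmaG" -> buffer=hBmQhD?????QPOmaG
Fragment 5: offset=6 data="HGxrD" -> buffer=hBmQhDHGxrDQPOmaG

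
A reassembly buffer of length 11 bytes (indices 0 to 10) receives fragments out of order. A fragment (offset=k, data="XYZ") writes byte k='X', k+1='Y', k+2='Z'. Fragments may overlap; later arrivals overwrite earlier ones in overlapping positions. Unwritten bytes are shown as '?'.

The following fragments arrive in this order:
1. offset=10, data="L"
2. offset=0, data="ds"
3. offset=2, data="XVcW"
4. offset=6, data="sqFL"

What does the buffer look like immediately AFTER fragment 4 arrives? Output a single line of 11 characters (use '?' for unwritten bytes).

Fragment 1: offset=10 data="L" -> buffer=??????????L
Fragment 2: offset=0 data="ds" -> buffer=ds????????L
Fragment 3: offset=2 data="XVcW" -> buffer=dsXVcW????L
Fragment 4: offset=6 data="sqFL" -> buffer=dsXVcWsqFLL

Answer: dsXVcWsqFLL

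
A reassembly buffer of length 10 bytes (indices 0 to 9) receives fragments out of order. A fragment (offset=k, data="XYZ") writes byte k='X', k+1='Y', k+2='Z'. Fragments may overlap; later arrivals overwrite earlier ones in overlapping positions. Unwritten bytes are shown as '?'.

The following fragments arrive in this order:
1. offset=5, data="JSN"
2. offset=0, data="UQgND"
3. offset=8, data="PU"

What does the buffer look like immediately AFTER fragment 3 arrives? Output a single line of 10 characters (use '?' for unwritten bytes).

Fragment 1: offset=5 data="JSN" -> buffer=?????JSN??
Fragment 2: offset=0 data="UQgND" -> buffer=UQgNDJSN??
Fragment 3: offset=8 data="PU" -> buffer=UQgNDJSNPU

Answer: UQgNDJSNPU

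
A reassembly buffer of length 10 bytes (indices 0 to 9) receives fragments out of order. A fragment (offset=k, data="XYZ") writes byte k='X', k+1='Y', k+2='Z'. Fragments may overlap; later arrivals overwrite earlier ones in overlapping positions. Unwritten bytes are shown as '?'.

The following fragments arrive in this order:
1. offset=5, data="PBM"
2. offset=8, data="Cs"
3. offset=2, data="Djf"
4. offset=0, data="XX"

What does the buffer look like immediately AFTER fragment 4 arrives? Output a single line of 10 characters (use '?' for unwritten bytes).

Fragment 1: offset=5 data="PBM" -> buffer=?????PBM??
Fragment 2: offset=8 data="Cs" -> buffer=?????PBMCs
Fragment 3: offset=2 data="Djf" -> buffer=??DjfPBMCs
Fragment 4: offset=0 data="XX" -> buffer=XXDjfPBMCs

Answer: XXDjfPBMCs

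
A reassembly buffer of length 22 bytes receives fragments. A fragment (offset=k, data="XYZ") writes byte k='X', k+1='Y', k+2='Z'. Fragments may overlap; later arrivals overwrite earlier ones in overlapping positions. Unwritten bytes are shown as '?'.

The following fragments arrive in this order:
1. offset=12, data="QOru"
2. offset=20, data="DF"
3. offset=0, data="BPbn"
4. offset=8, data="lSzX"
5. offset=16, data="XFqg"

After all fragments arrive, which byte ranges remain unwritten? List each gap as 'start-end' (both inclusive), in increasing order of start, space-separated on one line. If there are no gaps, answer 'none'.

Answer: 4-7

Derivation:
Fragment 1: offset=12 len=4
Fragment 2: offset=20 len=2
Fragment 3: offset=0 len=4
Fragment 4: offset=8 len=4
Fragment 5: offset=16 len=4
Gaps: 4-7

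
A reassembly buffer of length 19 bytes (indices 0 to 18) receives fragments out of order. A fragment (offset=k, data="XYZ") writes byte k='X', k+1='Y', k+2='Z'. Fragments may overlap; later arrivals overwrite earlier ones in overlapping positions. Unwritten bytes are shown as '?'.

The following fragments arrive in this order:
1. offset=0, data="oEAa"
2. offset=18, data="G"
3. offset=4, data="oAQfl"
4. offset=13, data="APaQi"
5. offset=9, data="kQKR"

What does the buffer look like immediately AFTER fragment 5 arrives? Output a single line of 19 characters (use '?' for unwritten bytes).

Fragment 1: offset=0 data="oEAa" -> buffer=oEAa???????????????
Fragment 2: offset=18 data="G" -> buffer=oEAa??????????????G
Fragment 3: offset=4 data="oAQfl" -> buffer=oEAaoAQfl?????????G
Fragment 4: offset=13 data="APaQi" -> buffer=oEAaoAQfl????APaQiG
Fragment 5: offset=9 data="kQKR" -> buffer=oEAaoAQflkQKRAPaQiG

Answer: oEAaoAQflkQKRAPaQiG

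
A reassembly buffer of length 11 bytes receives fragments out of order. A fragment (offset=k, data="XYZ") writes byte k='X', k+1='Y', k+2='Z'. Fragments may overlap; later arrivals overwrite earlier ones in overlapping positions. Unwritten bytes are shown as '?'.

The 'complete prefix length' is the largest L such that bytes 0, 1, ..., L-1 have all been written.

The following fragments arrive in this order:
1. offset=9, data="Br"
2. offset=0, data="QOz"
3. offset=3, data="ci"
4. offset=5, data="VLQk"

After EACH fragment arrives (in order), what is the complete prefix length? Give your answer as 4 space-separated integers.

Answer: 0 3 5 11

Derivation:
Fragment 1: offset=9 data="Br" -> buffer=?????????Br -> prefix_len=0
Fragment 2: offset=0 data="QOz" -> buffer=QOz??????Br -> prefix_len=3
Fragment 3: offset=3 data="ci" -> buffer=QOzci????Br -> prefix_len=5
Fragment 4: offset=5 data="VLQk" -> buffer=QOzciVLQkBr -> prefix_len=11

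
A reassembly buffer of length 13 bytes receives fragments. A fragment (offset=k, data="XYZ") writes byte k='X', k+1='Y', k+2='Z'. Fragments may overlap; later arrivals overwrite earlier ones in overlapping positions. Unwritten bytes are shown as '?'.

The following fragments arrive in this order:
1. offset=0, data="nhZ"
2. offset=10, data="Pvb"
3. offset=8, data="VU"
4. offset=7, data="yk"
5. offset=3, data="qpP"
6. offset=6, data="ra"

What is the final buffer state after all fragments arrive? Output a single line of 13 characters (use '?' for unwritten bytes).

Answer: nhZqpPrakUPvb

Derivation:
Fragment 1: offset=0 data="nhZ" -> buffer=nhZ??????????
Fragment 2: offset=10 data="Pvb" -> buffer=nhZ???????Pvb
Fragment 3: offset=8 data="VU" -> buffer=nhZ?????VUPvb
Fragment 4: offset=7 data="yk" -> buffer=nhZ????ykUPvb
Fragment 5: offset=3 data="qpP" -> buffer=nhZqpP?ykUPvb
Fragment 6: offset=6 data="ra" -> buffer=nhZqpPrakUPvb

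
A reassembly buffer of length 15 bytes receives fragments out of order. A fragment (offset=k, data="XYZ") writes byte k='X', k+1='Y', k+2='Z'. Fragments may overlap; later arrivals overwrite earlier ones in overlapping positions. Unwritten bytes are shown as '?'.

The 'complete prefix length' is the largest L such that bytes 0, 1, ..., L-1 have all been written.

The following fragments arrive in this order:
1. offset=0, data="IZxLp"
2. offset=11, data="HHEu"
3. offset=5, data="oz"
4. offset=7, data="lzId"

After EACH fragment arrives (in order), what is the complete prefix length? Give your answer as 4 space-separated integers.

Answer: 5 5 7 15

Derivation:
Fragment 1: offset=0 data="IZxLp" -> buffer=IZxLp?????????? -> prefix_len=5
Fragment 2: offset=11 data="HHEu" -> buffer=IZxLp??????HHEu -> prefix_len=5
Fragment 3: offset=5 data="oz" -> buffer=IZxLpoz????HHEu -> prefix_len=7
Fragment 4: offset=7 data="lzId" -> buffer=IZxLpozlzIdHHEu -> prefix_len=15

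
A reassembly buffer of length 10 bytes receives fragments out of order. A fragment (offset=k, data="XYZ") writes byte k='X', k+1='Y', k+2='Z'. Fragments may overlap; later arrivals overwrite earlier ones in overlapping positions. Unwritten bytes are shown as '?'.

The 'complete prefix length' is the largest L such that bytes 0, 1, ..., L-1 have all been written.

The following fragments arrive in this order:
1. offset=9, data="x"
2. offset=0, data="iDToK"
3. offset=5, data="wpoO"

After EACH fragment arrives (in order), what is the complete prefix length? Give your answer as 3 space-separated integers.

Answer: 0 5 10

Derivation:
Fragment 1: offset=9 data="x" -> buffer=?????????x -> prefix_len=0
Fragment 2: offset=0 data="iDToK" -> buffer=iDToK????x -> prefix_len=5
Fragment 3: offset=5 data="wpoO" -> buffer=iDToKwpoOx -> prefix_len=10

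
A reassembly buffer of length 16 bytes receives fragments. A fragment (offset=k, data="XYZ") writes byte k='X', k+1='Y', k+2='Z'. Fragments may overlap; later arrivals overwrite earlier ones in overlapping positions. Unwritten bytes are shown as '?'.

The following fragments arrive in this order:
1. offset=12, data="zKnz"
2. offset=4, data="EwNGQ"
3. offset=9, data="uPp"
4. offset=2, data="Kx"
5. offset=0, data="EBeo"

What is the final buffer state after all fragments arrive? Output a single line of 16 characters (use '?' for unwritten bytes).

Answer: EBeoEwNGQuPpzKnz

Derivation:
Fragment 1: offset=12 data="zKnz" -> buffer=????????????zKnz
Fragment 2: offset=4 data="EwNGQ" -> buffer=????EwNGQ???zKnz
Fragment 3: offset=9 data="uPp" -> buffer=????EwNGQuPpzKnz
Fragment 4: offset=2 data="Kx" -> buffer=??KxEwNGQuPpzKnz
Fragment 5: offset=0 data="EBeo" -> buffer=EBeoEwNGQuPpzKnz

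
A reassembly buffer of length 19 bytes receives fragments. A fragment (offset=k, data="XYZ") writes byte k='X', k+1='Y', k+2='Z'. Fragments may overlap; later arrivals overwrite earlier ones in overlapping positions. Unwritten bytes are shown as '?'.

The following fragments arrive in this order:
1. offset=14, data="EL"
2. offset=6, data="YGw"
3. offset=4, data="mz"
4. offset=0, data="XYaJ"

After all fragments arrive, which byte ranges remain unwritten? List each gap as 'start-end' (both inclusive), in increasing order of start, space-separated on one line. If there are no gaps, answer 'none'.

Answer: 9-13 16-18

Derivation:
Fragment 1: offset=14 len=2
Fragment 2: offset=6 len=3
Fragment 3: offset=4 len=2
Fragment 4: offset=0 len=4
Gaps: 9-13 16-18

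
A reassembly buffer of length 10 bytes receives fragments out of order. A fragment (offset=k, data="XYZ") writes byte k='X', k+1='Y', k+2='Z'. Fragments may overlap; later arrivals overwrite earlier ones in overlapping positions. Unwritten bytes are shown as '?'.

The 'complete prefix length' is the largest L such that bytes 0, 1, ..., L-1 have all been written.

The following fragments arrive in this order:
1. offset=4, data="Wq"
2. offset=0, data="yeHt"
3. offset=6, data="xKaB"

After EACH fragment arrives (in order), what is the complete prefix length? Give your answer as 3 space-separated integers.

Answer: 0 6 10

Derivation:
Fragment 1: offset=4 data="Wq" -> buffer=????Wq???? -> prefix_len=0
Fragment 2: offset=0 data="yeHt" -> buffer=yeHtWq???? -> prefix_len=6
Fragment 3: offset=6 data="xKaB" -> buffer=yeHtWqxKaB -> prefix_len=10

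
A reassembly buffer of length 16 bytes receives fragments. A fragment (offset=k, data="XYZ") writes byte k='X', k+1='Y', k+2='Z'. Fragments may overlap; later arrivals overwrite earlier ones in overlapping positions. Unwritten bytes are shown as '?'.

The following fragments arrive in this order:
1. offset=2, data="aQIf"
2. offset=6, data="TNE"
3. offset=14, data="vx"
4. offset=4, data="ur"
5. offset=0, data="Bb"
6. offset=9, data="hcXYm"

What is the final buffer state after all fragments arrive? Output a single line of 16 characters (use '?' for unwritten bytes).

Fragment 1: offset=2 data="aQIf" -> buffer=??aQIf??????????
Fragment 2: offset=6 data="TNE" -> buffer=??aQIfTNE???????
Fragment 3: offset=14 data="vx" -> buffer=??aQIfTNE?????vx
Fragment 4: offset=4 data="ur" -> buffer=??aQurTNE?????vx
Fragment 5: offset=0 data="Bb" -> buffer=BbaQurTNE?????vx
Fragment 6: offset=9 data="hcXYm" -> buffer=BbaQurTNEhcXYmvx

Answer: BbaQurTNEhcXYmvx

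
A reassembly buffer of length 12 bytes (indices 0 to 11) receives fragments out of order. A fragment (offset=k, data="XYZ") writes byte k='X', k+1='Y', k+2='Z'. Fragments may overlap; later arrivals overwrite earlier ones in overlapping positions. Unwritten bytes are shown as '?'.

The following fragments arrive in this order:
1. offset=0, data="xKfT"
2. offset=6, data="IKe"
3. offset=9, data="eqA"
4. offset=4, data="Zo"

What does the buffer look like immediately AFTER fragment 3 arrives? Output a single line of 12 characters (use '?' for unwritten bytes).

Answer: xKfT??IKeeqA

Derivation:
Fragment 1: offset=0 data="xKfT" -> buffer=xKfT????????
Fragment 2: offset=6 data="IKe" -> buffer=xKfT??IKe???
Fragment 3: offset=9 data="eqA" -> buffer=xKfT??IKeeqA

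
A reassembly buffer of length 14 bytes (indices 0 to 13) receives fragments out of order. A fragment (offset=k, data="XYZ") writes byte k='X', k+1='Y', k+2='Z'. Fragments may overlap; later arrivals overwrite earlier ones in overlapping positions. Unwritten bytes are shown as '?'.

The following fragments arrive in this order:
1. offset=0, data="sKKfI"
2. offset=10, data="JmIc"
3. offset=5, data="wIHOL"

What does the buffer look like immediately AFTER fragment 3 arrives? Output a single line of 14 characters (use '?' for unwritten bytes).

Fragment 1: offset=0 data="sKKfI" -> buffer=sKKfI?????????
Fragment 2: offset=10 data="JmIc" -> buffer=sKKfI?????JmIc
Fragment 3: offset=5 data="wIHOL" -> buffer=sKKfIwIHOLJmIc

Answer: sKKfIwIHOLJmIc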